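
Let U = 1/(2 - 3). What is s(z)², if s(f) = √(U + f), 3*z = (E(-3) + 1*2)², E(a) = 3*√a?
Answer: -26/3 + 4*I*√3 ≈ -8.6667 + 6.9282*I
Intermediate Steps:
U = -1 (U = 1/(-1) = -1)
z = (2 + 3*I*√3)²/3 (z = (3*√(-3) + 1*2)²/3 = (3*(I*√3) + 2)²/3 = (3*I*√3 + 2)²/3 = (2 + 3*I*√3)²/3 ≈ -7.6667 + 6.9282*I)
s(f) = √(-1 + f)
s(z)² = (√(-1 + (-23/3 + 4*I*√3)))² = (√(-26/3 + 4*I*√3))² = -26/3 + 4*I*√3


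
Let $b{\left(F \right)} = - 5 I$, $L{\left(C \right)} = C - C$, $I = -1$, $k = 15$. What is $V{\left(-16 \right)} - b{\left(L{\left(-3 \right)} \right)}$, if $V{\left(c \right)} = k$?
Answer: $10$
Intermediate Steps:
$L{\left(C \right)} = 0$
$b{\left(F \right)} = 5$ ($b{\left(F \right)} = \left(-5\right) \left(-1\right) = 5$)
$V{\left(c \right)} = 15$
$V{\left(-16 \right)} - b{\left(L{\left(-3 \right)} \right)} = 15 - 5 = 10$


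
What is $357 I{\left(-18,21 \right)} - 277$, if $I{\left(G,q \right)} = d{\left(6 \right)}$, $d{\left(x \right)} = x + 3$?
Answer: $2936$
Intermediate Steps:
$d{\left(x \right)} = 3 + x$
$I{\left(G,q \right)} = 9$ ($I{\left(G,q \right)} = 3 + 6 = 9$)
$357 I{\left(-18,21 \right)} - 277 = 357 \cdot 9 - 277 = 3213 - 277 = 2936$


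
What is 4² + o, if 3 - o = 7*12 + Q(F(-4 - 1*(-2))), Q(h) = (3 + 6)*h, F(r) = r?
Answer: -47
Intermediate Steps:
Q(h) = 9*h
o = -63 (o = 3 - (7*12 + 9*(-4 - 1*(-2))) = 3 - (84 + 9*(-4 + 2)) = 3 - (84 + 9*(-2)) = 3 - (84 - 18) = 3 - 1*66 = 3 - 66 = -63)
4² + o = 4² - 63 = 16 - 63 = -47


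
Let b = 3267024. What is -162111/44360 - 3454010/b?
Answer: -5334690713/1132228005 ≈ -4.7117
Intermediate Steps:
-162111/44360 - 3454010/b = -162111/44360 - 3454010/3267024 = -162111*1/44360 - 3454010*1/3267024 = -162111/44360 - 1727005/1633512 = -5334690713/1132228005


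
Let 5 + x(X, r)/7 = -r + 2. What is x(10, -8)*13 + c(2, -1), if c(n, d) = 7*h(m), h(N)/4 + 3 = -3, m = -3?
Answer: 287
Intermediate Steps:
h(N) = -24 (h(N) = -12 + 4*(-3) = -12 - 12 = -24)
x(X, r) = -21 - 7*r (x(X, r) = -35 + 7*(-r + 2) = -35 + 7*(2 - r) = -35 + (14 - 7*r) = -21 - 7*r)
c(n, d) = -168 (c(n, d) = 7*(-24) = -168)
x(10, -8)*13 + c(2, -1) = (-21 - 7*(-8))*13 - 168 = (-21 + 56)*13 - 168 = 35*13 - 168 = 455 - 168 = 287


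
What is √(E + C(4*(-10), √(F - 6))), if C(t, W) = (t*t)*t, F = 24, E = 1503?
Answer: I*√62497 ≈ 249.99*I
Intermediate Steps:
C(t, W) = t³ (C(t, W) = t²*t = t³)
√(E + C(4*(-10), √(F - 6))) = √(1503 + (4*(-10))³) = √(1503 + (-40)³) = √(1503 - 64000) = √(-62497) = I*√62497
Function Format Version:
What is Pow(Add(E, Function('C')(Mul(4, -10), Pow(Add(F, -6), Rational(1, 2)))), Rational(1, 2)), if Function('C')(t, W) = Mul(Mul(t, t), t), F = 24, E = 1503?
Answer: Mul(I, Pow(62497, Rational(1, 2))) ≈ Mul(249.99, I)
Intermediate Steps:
Function('C')(t, W) = Pow(t, 3) (Function('C')(t, W) = Mul(Pow(t, 2), t) = Pow(t, 3))
Pow(Add(E, Function('C')(Mul(4, -10), Pow(Add(F, -6), Rational(1, 2)))), Rational(1, 2)) = Pow(Add(1503, Pow(Mul(4, -10), 3)), Rational(1, 2)) = Pow(Add(1503, Pow(-40, 3)), Rational(1, 2)) = Pow(Add(1503, -64000), Rational(1, 2)) = Pow(-62497, Rational(1, 2)) = Mul(I, Pow(62497, Rational(1, 2)))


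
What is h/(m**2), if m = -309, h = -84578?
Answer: -84578/95481 ≈ -0.88581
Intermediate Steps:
h/(m**2) = -84578/((-309)**2) = -84578/95481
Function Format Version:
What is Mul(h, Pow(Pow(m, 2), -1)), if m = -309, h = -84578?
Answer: Rational(-84578, 95481) ≈ -0.88581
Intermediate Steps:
Mul(h, Pow(Pow(m, 2), -1)) = Mul(-84578, Pow(Pow(-309, 2), -1)) = Mul(-84578, Pow(95481, -1)) = Mul(-84578, Rational(1, 95481)) = Rational(-84578, 95481)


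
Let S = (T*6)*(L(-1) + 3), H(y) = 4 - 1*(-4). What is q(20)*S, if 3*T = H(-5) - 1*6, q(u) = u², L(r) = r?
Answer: 3200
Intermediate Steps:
H(y) = 8 (H(y) = 4 + 4 = 8)
T = ⅔ (T = (8 - 1*6)/3 = (8 - 6)/3 = (⅓)*2 = ⅔ ≈ 0.66667)
S = 8 (S = ((⅔)*6)*(-1 + 3) = 4*2 = 8)
q(20)*S = 20²*8 = 400*8 = 3200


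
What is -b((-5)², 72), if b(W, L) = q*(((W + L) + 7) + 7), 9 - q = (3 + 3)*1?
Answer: -333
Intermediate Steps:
q = 3 (q = 9 - (3 + 3) = 9 - 6 = 3)
b(W, L) = 42 + 3*L + 3*W (b(W, L) = 3*(((W + L) + 7) + 7) = 3*(((L + W) + 7) + 7) = 3*((7 + L + W) + 7) = 3*(14 + L + W) = 42 + 3*L + 3*W)
-b((-5)², 72) = -(42 + 3*72 + 3*(-5)²) = -(42 + 216 + 3*25) = -(42 + 216 + 75) = -1*333 = -333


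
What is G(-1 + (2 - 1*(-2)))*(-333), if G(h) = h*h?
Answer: -2997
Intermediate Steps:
G(h) = h**2
G(-1 + (2 - 1*(-2)))*(-333) = (-1 + (2 - 1*(-2)))**2*(-333) = (-1 + (2 + 2))**2*(-333) = (-1 + 4)**2*(-333) = 3**2*(-333) = 9*(-333) = -2997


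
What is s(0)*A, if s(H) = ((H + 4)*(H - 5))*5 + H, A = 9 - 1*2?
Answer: -700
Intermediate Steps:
A = 7 (A = 9 - 2 = 7)
s(H) = H + 5*(-5 + H)*(4 + H) (s(H) = ((4 + H)*(-5 + H))*5 + H = ((-5 + H)*(4 + H))*5 + H = 5*(-5 + H)*(4 + H) + H = H + 5*(-5 + H)*(4 + H))
s(0)*A = (-100 - 4*0 + 5*0²)*7 = (-100 + 0 + 5*0)*7 = (-100 + 0 + 0)*7 = -100*7 = -700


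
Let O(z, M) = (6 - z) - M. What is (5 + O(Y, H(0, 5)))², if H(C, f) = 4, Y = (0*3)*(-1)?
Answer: 49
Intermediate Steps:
Y = 0 (Y = 0*(-1) = 0)
O(z, M) = 6 - M - z
(5 + O(Y, H(0, 5)))² = (5 + (6 - 1*4 - 1*0))² = (5 + (6 - 4 + 0))² = (5 + 2)² = 7² = 49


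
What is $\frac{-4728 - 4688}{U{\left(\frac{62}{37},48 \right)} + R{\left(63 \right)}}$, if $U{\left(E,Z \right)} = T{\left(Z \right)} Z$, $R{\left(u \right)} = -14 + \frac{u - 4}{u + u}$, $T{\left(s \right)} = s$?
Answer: $- \frac{1186416}{288599} \approx -4.1109$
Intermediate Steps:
$R{\left(u \right)} = -14 + \frac{-4 + u}{2 u}$
$U{\left(E,Z \right)} = Z^{2}$ ($U{\left(E,Z \right)} = Z Z = Z^{2}$)
$\frac{-4728 - 4688}{U{\left(\frac{62}{37},48 \right)} + R{\left(63 \right)}} = \frac{-4728 - 4688}{48^{2} - \left(\frac{27}{2} + \frac{2}{63}\right)} = - \frac{9416}{2304 - \frac{1705}{126}} = - \frac{9416}{\frac{288599}{126}} = \left(-9416\right) \frac{126}{288599} = - \frac{1186416}{288599}$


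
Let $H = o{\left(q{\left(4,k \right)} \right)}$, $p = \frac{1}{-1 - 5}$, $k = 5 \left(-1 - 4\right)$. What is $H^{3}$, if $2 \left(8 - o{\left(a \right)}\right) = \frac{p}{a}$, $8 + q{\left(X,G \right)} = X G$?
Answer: $\frac{1114190100863}{2176782336} \approx 511.85$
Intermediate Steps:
$k = -25$ ($k = 5 \left(-5\right) = -25$)
$p = - \frac{1}{6}$ ($p = \frac{1}{-6} = - \frac{1}{6} \approx -0.16667$)
$q{\left(X,G \right)} = -8 + G X$ ($q{\left(X,G \right)} = -8 + X G = -8 + G X$)
$o{\left(a \right)} = 8 + \frac{1}{12 a}$ ($o{\left(a \right)} = 8 - \frac{\left(- \frac{1}{6}\right) \frac{1}{a}}{2} = 8 + \frac{1}{12 a}$)
$H = \frac{10367}{1296}$ ($H = 8 + \frac{1}{12 \left(-8 - 100\right)} = 8 + \frac{1}{12 \left(-108\right)} = 8 + \frac{1}{12} \left(- \frac{1}{108}\right) = 8 - \frac{1}{1296} = \frac{10367}{1296} \approx 7.9992$)
$H^{3} = \left(\frac{10367}{1296}\right)^{3} = \frac{1114190100863}{2176782336}$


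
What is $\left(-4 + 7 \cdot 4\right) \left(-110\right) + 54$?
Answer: $-2586$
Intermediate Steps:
$\left(-4 + 7 \cdot 4\right) \left(-110\right) + 54 = \left(-4 + 28\right) \left(-110\right) + 54 = 24 \left(-110\right) + 54 = -2640 + 54 = -2586$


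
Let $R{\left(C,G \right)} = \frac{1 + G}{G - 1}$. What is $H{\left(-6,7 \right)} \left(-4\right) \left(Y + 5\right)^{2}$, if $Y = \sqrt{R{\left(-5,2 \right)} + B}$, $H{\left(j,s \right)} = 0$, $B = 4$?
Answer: $0$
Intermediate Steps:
$R{\left(C,G \right)} = \frac{1 + G}{-1 + G}$
$Y = \sqrt{7}$ ($Y = \sqrt{\frac{1 + 2}{-1 + 2} + 4} = \sqrt{1^{-1} \cdot 3 + 4} = \sqrt{1 \cdot 3 + 4} = \sqrt{3 + 4} = \sqrt{7} \approx 2.6458$)
$H{\left(-6,7 \right)} \left(-4\right) \left(Y + 5\right)^{2} = 0 \left(-4\right) \left(\sqrt{7} + 5\right)^{2} = 0 \left(5 + \sqrt{7}\right)^{2} = 0$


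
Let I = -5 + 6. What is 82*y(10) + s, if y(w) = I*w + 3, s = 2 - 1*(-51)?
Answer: 1119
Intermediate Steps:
I = 1
s = 53 (s = 2 + 51 = 53)
y(w) = 3 + w (y(w) = 1*w + 3 = w + 3 = 3 + w)
82*y(10) + s = 82*(3 + 10) + 53 = 82*13 + 53 = 1066 + 53 = 1119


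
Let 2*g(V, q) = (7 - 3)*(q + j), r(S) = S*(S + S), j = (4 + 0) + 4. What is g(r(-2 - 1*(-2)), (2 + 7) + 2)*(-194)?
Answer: -7372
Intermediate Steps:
j = 8 (j = 4 + 4 = 8)
r(S) = 2*S² (r(S) = S*(2*S) = 2*S²)
g(V, q) = 16 + 2*q (g(V, q) = ((7 - 3)*(q + 8))/2 = (4*(8 + q))/2 = (32 + 4*q)/2 = 16 + 2*q)
g(r(-2 - 1*(-2)), (2 + 7) + 2)*(-194) = (16 + 2*((2 + 7) + 2))*(-194) = (16 + 2*(9 + 2))*(-194) = (16 + 2*11)*(-194) = (16 + 22)*(-194) = 38*(-194) = -7372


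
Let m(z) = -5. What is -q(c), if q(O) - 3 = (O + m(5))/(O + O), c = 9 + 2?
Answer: -36/11 ≈ -3.2727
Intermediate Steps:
c = 11
q(O) = 3 + (-5 + O)/(2*O) (q(O) = 3 + (O - 5)/(O + O) = 3 + (-5 + O)/((2*O)) = 3 + (-5 + O)*(1/(2*O)) = 3 + (-5 + O)/(2*O))
-q(c) = -(-5 + 7*11)/(2*11) = -(-5 + 77)/(2*11) = -72/(2*11) = -1*36/11 = -36/11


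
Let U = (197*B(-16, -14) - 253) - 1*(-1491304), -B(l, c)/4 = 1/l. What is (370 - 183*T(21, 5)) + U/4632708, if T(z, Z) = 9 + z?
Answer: -94871895439/18530832 ≈ -5119.7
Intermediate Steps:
B(l, c) = -4/l
U = 5964401/4 (U = (197*(-4/(-16)) - 253) - 1*(-1491304) = (197*(-4*(-1/16)) - 253) + 1491304 = (197*(¼) - 253) + 1491304 = (197/4 - 253) + 1491304 = -815/4 + 1491304 = 5964401/4 ≈ 1.4911e+6)
(370 - 183*T(21, 5)) + U/4632708 = (370 - 183*(9 + 21)) + (5964401/4)/4632708 = (370 - 183*30) + (5964401/4)*(1/4632708) = (370 - 5490) + 5964401/18530832 = -5120 + 5964401/18530832 = -94871895439/18530832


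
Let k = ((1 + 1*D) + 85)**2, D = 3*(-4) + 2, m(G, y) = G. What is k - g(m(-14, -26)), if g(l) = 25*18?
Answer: 5326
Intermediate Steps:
g(l) = 450
D = -10 (D = -12 + 2 = -10)
k = 5776 (k = ((1 + 1*(-10)) + 85)**2 = ((1 - 10) + 85)**2 = (-9 + 85)**2 = 76**2 = 5776)
k - g(m(-14, -26)) = 5776 - 1*450 = 5776 - 450 = 5326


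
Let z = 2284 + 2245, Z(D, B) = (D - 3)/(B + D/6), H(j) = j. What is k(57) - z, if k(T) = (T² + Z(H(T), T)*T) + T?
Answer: -8237/7 ≈ -1176.7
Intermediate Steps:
Z(D, B) = (-3 + D)/(B + D/6) (Z(D, B) = (-3 + D)/(B + D*(⅙)) = (-3 + D)/(B + D/6))
z = 4529
k(T) = -18/7 + T² + 13*T/7 (k(T) = (T² + (6*(-3 + T)/(T + 6*T))*T) + T = (T² + (6*(-3 + T)/((7*T)))*T) + T = (T² + (6*(1/(7*T))*(-3 + T))*T) + T = (T² + (6*(-3 + T)/(7*T))*T) + T = (T² + (-18/7 + 6*T/7)) + T = (-18/7 + T² + 6*T/7) + T = -18/7 + T² + 13*T/7)
k(57) - z = (-18/7 + 57² + (13/7)*57) - 1*4529 = (-18/7 + 3249 + 741/7) - 4529 = 23466/7 - 4529 = -8237/7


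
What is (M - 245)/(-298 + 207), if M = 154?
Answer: 1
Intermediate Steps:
(M - 245)/(-298 + 207) = (154 - 245)/(-298 + 207) = -91/(-91) = -91*(-1/91) = 1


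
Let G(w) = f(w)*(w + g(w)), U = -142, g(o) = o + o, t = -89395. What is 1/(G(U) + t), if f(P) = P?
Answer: -1/28903 ≈ -3.4598e-5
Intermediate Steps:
g(o) = 2*o
G(w) = 3*w² (G(w) = w*(w + 2*w) = w*(3*w) = 3*w²)
1/(G(U) + t) = 1/(3*(-142)² - 89395) = 1/(3*20164 - 89395) = 1/(60492 - 89395) = 1/(-28903) = -1/28903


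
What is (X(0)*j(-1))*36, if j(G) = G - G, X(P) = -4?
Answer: 0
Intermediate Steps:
j(G) = 0
(X(0)*j(-1))*36 = -4*0*36 = 0*36 = 0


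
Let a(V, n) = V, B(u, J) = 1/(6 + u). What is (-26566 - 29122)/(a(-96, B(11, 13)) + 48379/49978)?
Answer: 2783174864/4749509 ≈ 585.99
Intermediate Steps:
(-26566 - 29122)/(a(-96, B(11, 13)) + 48379/49978) = (-26566 - 29122)/(-96 + 48379/49978) = -55688/(-96 + 48379*(1/49978)) = -55688/(-96 + 48379/49978) = -55688/(-4749509/49978) = -55688*(-49978/4749509) = 2783174864/4749509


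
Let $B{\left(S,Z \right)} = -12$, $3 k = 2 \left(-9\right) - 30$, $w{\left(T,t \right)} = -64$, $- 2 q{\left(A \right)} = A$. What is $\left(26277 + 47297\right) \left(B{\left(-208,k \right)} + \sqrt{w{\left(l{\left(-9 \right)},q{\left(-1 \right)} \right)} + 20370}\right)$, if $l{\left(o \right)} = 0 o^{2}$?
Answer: $-882888 + 73574 \sqrt{20306} \approx 9.6013 \cdot 10^{6}$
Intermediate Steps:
$q{\left(A \right)} = - \frac{A}{2}$
$l{\left(o \right)} = 0$
$k = -16$ ($k = \frac{2 \left(-9\right) - 30}{3} = \frac{-18 - 30}{3} = \frac{1}{3} \left(-48\right) = -16$)
$\left(26277 + 47297\right) \left(B{\left(-208,k \right)} + \sqrt{w{\left(l{\left(-9 \right)},q{\left(-1 \right)} \right)} + 20370}\right) = \left(26277 + 47297\right) \left(-12 + \sqrt{-64 + 20370}\right) = 73574 \left(-12 + \sqrt{20306}\right) = -882888 + 73574 \sqrt{20306}$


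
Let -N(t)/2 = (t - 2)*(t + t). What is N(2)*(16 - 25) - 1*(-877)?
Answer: 877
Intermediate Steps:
N(t) = -4*t*(-2 + t) (N(t) = -2*(t - 2)*(t + t) = -2*(-2 + t)*2*t = -4*t*(-2 + t))
N(2)*(16 - 25) - 1*(-877) = (4*2*(2 - 1*2))*(16 - 25) - 1*(-877) = (4*2*(2 - 2))*(-9) + 877 = (4*2*0)*(-9) + 877 = 0*(-9) + 877 = 0 + 877 = 877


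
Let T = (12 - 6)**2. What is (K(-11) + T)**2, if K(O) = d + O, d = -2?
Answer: 529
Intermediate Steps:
T = 36 (T = 6**2 = 36)
K(O) = -2 + O
(K(-11) + T)**2 = ((-2 - 11) + 36)**2 = (-13 + 36)**2 = 23**2 = 529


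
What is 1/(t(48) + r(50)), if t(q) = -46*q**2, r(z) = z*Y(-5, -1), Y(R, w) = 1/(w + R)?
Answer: -3/317977 ≈ -9.4346e-6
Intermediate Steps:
Y(R, w) = 1/(R + w)
r(z) = -z/6 (r(z) = z/(-5 - 1) = z/(-6) = z*(-1/6) = -z/6)
1/(t(48) + r(50)) = 1/(-46*48**2 - 1/6*50) = 1/(-46*2304 - 25/3) = 1/(-105984 - 25/3) = 1/(-317977/3) = -3/317977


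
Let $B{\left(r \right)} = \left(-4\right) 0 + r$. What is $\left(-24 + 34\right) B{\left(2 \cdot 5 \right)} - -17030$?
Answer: $17130$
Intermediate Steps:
$B{\left(r \right)} = r$ ($B{\left(r \right)} = 0 + r = r$)
$\left(-24 + 34\right) B{\left(2 \cdot 5 \right)} - -17030 = \left(-24 + 34\right) 2 \cdot 5 - -17030 = 10 \cdot 10 + 17030 = 100 + 17030 = 17130$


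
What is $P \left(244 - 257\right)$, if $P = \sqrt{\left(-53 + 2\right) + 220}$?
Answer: $-169$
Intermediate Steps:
$P = 13$ ($P = \sqrt{-51 + 220} = \sqrt{169} = 13$)
$P \left(244 - 257\right) = 13 \left(244 - 257\right) = 13 \left(-13\right) = -169$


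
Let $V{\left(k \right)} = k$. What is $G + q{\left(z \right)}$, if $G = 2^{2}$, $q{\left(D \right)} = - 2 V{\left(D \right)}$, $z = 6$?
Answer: $-8$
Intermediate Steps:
$q{\left(D \right)} = - 2 D$
$G = 4$
$G + q{\left(z \right)} = 4 - 12 = -8$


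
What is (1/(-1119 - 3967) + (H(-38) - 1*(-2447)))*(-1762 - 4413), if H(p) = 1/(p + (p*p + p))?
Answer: -2766622360775/183096 ≈ -1.5110e+7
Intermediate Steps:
H(p) = 1/(p² + 2*p) (H(p) = 1/(p + (p² + p)) = 1/(p + (p + p²)) = 1/(p² + 2*p))
(1/(-1119 - 3967) + (H(-38) - 1*(-2447)))*(-1762 - 4413) = (1/(-1119 - 3967) + (1/((-38)*(2 - 38)) - 1*(-2447)))*(-1762 - 4413) = (1/(-5086) + (-1/38/(-36) + 2447))*(-6175) = (-1/5086 + (-1/38*(-1/36) + 2447))*(-6175) = (-1/5086 + (1/1368 + 2447))*(-6175) = (-1/5086 + 3347497/1368)*(-6175) = (8512684187/3478824)*(-6175) = -2766622360775/183096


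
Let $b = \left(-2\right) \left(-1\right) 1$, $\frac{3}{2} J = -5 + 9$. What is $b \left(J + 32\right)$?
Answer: $\frac{208}{3} \approx 69.333$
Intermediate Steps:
$J = \frac{8}{3}$ ($J = \frac{2 \left(-5 + 9\right)}{3} = \frac{2}{3} \cdot 4 = \frac{8}{3} \approx 2.6667$)
$b = 2$ ($b = 2 \cdot 1 = 2$)
$b \left(J + 32\right) = 2 \left(\frac{8}{3} + 32\right) = 2 \cdot \frac{104}{3} = \frac{208}{3}$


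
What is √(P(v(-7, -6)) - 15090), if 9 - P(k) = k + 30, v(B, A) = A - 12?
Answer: 3*I*√1677 ≈ 122.85*I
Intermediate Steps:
v(B, A) = -12 + A
P(k) = -21 - k (P(k) = 9 - (k + 30) = 9 - (30 + k) = 9 + (-30 - k) = -21 - k)
√(P(v(-7, -6)) - 15090) = √((-21 - (-12 - 6)) - 15090) = √((-21 - 1*(-18)) - 15090) = √((-21 + 18) - 15090) = √(-3 - 15090) = √(-15093) = 3*I*√1677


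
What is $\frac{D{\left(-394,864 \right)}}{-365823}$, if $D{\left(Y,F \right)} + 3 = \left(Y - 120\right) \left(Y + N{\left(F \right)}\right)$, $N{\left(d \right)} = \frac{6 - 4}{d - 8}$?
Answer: $- \frac{43337525}{78286122} \approx -0.55358$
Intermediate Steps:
$N{\left(d \right)} = \frac{2}{-8 + d}$
$D{\left(Y,F \right)} = -3 + \left(-120 + Y\right) \left(Y + \frac{2}{-8 + F}\right)$ ($D{\left(Y,F \right)} = -3 + \left(Y - 120\right) \left(Y + \frac{2}{-8 + F}\right) = -3 + \left(-120 + Y\right) \left(Y + \frac{2}{-8 + F}\right)$)
$\frac{D{\left(-394,864 \right)}}{-365823} = \frac{\frac{1}{-8 + 864} \left(-240 + 2 \left(-394\right) + \left(-8 + 864\right) \left(-3 + \left(-394\right)^{2} - -47280\right)\right)}{-365823} = \frac{-240 - 788 + 856 \left(-3 + 155236 + 47280\right)}{856} \left(- \frac{1}{365823}\right) = \frac{-240 - 788 + 856 \cdot 202513}{856} \left(- \frac{1}{365823}\right) = \frac{-240 - 788 + 173351128}{856} \left(- \frac{1}{365823}\right) = \frac{1}{856} \cdot 173350100 \left(- \frac{1}{365823}\right) = \frac{43337525}{214} \left(- \frac{1}{365823}\right) = - \frac{43337525}{78286122}$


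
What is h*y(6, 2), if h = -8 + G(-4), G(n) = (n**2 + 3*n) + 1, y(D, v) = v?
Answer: -6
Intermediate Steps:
G(n) = 1 + n**2 + 3*n
h = -3 (h = -8 + (1 + (-4)**2 + 3*(-4)) = -8 + (1 + 16 - 12) = -8 + 5 = -3)
h*y(6, 2) = -3*2 = -6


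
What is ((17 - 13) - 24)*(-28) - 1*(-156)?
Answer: 716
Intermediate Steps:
((17 - 13) - 24)*(-28) - 1*(-156) = (4 - 24)*(-28) + 156 = -20*(-28) + 156 = 560 + 156 = 716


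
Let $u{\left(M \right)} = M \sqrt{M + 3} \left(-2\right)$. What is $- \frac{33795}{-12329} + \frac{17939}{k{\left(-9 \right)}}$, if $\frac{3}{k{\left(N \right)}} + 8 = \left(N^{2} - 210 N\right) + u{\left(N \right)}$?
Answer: $\frac{434156675938}{36987} + 107634 i \sqrt{6} \approx 1.1738 \cdot 10^{7} + 2.6365 \cdot 10^{5} i$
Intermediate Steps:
$u{\left(M \right)} = - 2 M \sqrt{3 + M}$ ($u{\left(M \right)} = M \sqrt{3 + M} \left(-2\right) = - 2 M \sqrt{3 + M}$)
$k{\left(N \right)} = \frac{3}{-8 + N^{2} - 210 N - 2 N \sqrt{3 + N}}$ ($k{\left(N \right)} = \frac{3}{-8 - \left(- N^{2} + 210 N + 2 N \sqrt{3 + N}\right)} = \frac{3}{-8 + N^{2} - 210 N - 2 N \sqrt{3 + N}}$)
$- \frac{33795}{-12329} + \frac{17939}{k{\left(-9 \right)}} = - \frac{33795}{-12329} + \frac{17939}{3 \frac{1}{-8 + \left(-9\right)^{2} - -1890 - - 18 \sqrt{3 - 9}}} = \left(-33795\right) \left(- \frac{1}{12329}\right) + \frac{17939}{3 \frac{1}{-8 + 81 + 1890 - - 18 \sqrt{-6}}} = \frac{33795}{12329} + \frac{17939}{3 \frac{1}{-8 + 81 + 1890 - - 18 i \sqrt{6}}} = \frac{33795}{12329} + \frac{17939}{3 \frac{1}{-8 + 81 + 1890 + 18 i \sqrt{6}}} = \frac{33795}{12329} + \frac{17939}{3 \frac{1}{1963 + 18 i \sqrt{6}}} = \frac{33795}{12329} + 17939 \left(\frac{1963}{3} + 6 i \sqrt{6}\right) = \frac{33795}{12329} + \left(\frac{35214257}{3} + 107634 i \sqrt{6}\right) = \frac{434156675938}{36987} + 107634 i \sqrt{6}$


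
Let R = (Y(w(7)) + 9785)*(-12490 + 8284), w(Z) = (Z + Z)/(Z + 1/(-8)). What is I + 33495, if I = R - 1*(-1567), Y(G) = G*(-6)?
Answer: -2258809208/55 ≈ -4.1069e+7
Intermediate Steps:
w(Z) = 2*Z/(-1/8 + Z) (w(Z) = (2*Z)/(Z - 1/8) = (2*Z)/(-1/8 + Z) = 2*Z/(-1/8 + Z))
Y(G) = -6*G
R = -2260737618/55 (R = (-96*7/(-1 + 8*7) + 9785)*(-12490 + 8284) = (-96*7/(-1 + 56) + 9785)*(-4206) = (-96*7/55 + 9785)*(-4206) = (-6*112/55 + 9785)*(-4206) = (-672/55 + 9785)*(-4206) = (537503/55)*(-4206) = -2260737618/55 ≈ -4.1104e+7)
I = -2260651433/55 (I = -2260737618/55 - 1*(-1567) = -2260737618/55 + 1567 = -2260651433/55 ≈ -4.1103e+7)
I + 33495 = -2260651433/55 + 33495 = -2258809208/55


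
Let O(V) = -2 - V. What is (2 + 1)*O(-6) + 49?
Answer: 61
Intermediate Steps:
(2 + 1)*O(-6) + 49 = (2 + 1)*(-2 - 1*(-6)) + 49 = 3*(-2 + 6) + 49 = 3*4 + 49 = 12 + 49 = 61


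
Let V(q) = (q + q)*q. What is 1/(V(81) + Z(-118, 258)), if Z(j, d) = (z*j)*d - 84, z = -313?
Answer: 1/9542010 ≈ 1.0480e-7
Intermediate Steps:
V(q) = 2*q² (V(q) = (2*q)*q = 2*q²)
Z(j, d) = -84 - 313*d*j (Z(j, d) = (-313*j)*d - 84 = -313*d*j - 84 = -84 - 313*d*j)
1/(V(81) + Z(-118, 258)) = 1/(2*81² + (-84 - 313*258*(-118))) = 1/(2*6561 + (-84 + 9528972)) = 1/(13122 + 9528888) = 1/9542010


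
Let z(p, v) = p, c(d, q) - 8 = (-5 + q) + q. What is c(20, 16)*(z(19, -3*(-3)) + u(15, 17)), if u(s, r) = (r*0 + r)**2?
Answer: 10780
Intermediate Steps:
c(d, q) = 3 + 2*q (c(d, q) = 8 + ((-5 + q) + q) = 8 + (-5 + 2*q) = 3 + 2*q)
u(s, r) = r**2 (u(s, r) = (0 + r)**2 = r**2)
c(20, 16)*(z(19, -3*(-3)) + u(15, 17)) = (3 + 2*16)*(19 + 17**2) = (3 + 32)*(19 + 289) = 35*308 = 10780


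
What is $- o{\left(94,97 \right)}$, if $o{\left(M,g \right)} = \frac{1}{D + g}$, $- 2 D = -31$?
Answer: $- \frac{2}{225} \approx -0.0088889$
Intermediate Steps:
$D = \frac{31}{2}$ ($D = \left(- \frac{1}{2}\right) \left(-31\right) = \frac{31}{2} \approx 15.5$)
$o{\left(M,g \right)} = \frac{1}{\frac{31}{2} + g}$
$- o{\left(94,97 \right)} = - \frac{2}{31 + 2 \cdot 97} = - \frac{2}{31 + 194} = - \frac{2}{225}$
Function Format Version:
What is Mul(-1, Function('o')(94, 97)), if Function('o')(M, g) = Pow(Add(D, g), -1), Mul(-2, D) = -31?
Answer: Rational(-2, 225) ≈ -0.0088889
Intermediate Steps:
D = Rational(31, 2) (D = Mul(Rational(-1, 2), -31) = Rational(31, 2) ≈ 15.500)
Function('o')(M, g) = Pow(Add(Rational(31, 2), g), -1)
Mul(-1, Function('o')(94, 97)) = Mul(-1, Mul(2, Pow(Add(31, Mul(2, 97)), -1))) = Mul(-1, Mul(2, Pow(Add(31, 194), -1))) = Mul(-1, Mul(2, Pow(225, -1))) = Mul(-1, Mul(2, Rational(1, 225))) = Mul(-1, Rational(2, 225)) = Rational(-2, 225)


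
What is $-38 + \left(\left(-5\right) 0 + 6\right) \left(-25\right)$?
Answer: $-188$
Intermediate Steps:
$-38 + \left(\left(-5\right) 0 + 6\right) \left(-25\right) = -38 + \left(0 + 6\right) \left(-25\right) = -38 + 6 \left(-25\right) = -38 - 150 = -188$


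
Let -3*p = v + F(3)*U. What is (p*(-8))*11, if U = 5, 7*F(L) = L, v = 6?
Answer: 1672/7 ≈ 238.86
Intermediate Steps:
F(L) = L/7
p = -19/7 (p = -(6 + ((⅐)*3)*5)/3 = -(6 + (3/7)*5)/3 = -(6 + 15/7)/3 = -⅓*57/7 = -19/7 ≈ -2.7143)
(p*(-8))*11 = -19/7*(-8)*11 = (152/7)*11 = 1672/7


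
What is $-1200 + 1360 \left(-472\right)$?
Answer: $-643120$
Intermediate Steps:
$-1200 + 1360 \left(-472\right) = -1200 - 641920 = -643120$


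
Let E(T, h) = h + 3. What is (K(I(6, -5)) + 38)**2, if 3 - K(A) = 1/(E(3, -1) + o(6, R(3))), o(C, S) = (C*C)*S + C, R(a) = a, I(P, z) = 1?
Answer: 22610025/13456 ≈ 1680.3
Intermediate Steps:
E(T, h) = 3 + h
o(C, S) = C + S*C**2 (o(C, S) = C**2*S + C = S*C**2 + C = C + S*C**2)
K(A) = 347/116 (K(A) = 3 - 1/((3 - 1) + 6*(1 + 6*3)) = 3 - 1/(2 + 6*(1 + 18)) = 3 - 1/(2 + 6*19) = 3 - 1/(2 + 114) = 3 - 1/116 = 347/116)
(K(I(6, -5)) + 38)**2 = (347/116 + 38)**2 = (4755/116)**2 = 22610025/13456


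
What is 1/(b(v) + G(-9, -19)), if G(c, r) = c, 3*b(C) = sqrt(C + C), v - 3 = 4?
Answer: -81/715 - 3*sqrt(14)/715 ≈ -0.12899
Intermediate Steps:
v = 7 (v = 3 + 4 = 7)
b(C) = sqrt(2)*sqrt(C)/3 (b(C) = sqrt(C + C)/3 = sqrt(2*C)/3 = (sqrt(2)*sqrt(C))/3 = sqrt(2)*sqrt(C)/3)
1/(b(v) + G(-9, -19)) = 1/(sqrt(2)*sqrt(7)/3 - 9) = 1/(sqrt(14)/3 - 9) = 1/(-9 + sqrt(14)/3)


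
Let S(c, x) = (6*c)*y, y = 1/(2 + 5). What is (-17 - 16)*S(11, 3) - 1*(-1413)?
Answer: 7713/7 ≈ 1101.9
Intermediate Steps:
y = ⅐ (y = 1/7 = ⅐ ≈ 0.14286)
S(c, x) = 6*c/7 (S(c, x) = (6*c)*(⅐) = 6*c/7)
(-17 - 16)*S(11, 3) - 1*(-1413) = (-17 - 16)*((6/7)*11) - 1*(-1413) = -33*66/7 + 1413 = -2178/7 + 1413 = 7713/7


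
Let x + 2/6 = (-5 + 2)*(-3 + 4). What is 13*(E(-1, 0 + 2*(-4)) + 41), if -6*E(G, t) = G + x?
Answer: 9763/18 ≈ 542.39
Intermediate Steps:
x = -10/3 (x = -1/3 + (-5 + 2)*(-3 + 4) = -1/3 - 3*1 = -1/3 - 3 = -10/3 ≈ -3.3333)
E(G, t) = 5/9 - G/6 (E(G, t) = -(G - 10/3)/6 = -(-10/3 + G)/6 = 5/9 - G/6)
13*(E(-1, 0 + 2*(-4)) + 41) = 13*((5/9 - 1/6*(-1)) + 41) = 13*((5/9 + 1/6) + 41) = 13*(13/18 + 41) = 13*(751/18) = 9763/18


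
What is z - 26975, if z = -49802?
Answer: -76777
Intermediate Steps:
z - 26975 = -49802 - 26975 = -76777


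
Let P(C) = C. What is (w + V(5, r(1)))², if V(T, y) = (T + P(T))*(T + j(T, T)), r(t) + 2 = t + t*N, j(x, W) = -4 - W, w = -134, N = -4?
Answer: 30276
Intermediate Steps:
r(t) = -2 - 3*t (r(t) = -2 + (t + t*(-4)) = -2 + (t - 4*t) = -2 - 3*t)
V(T, y) = -8*T (V(T, y) = (T + T)*(T + (-4 - T)) = (2*T)*(-4) = -8*T)
(w + V(5, r(1)))² = (-134 - 8*5)² = (-134 - 40)² = (-174)² = 30276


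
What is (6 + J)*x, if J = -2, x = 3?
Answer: 12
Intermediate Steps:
(6 + J)*x = (6 - 2)*3 = 4*3 = 12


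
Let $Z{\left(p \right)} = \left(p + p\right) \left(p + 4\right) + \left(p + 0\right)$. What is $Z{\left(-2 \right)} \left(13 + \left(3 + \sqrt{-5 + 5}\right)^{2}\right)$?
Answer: $-220$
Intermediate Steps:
$Z{\left(p \right)} = p + 2 p \left(4 + p\right)$ ($Z{\left(p \right)} = 2 p \left(4 + p\right) + p = p + 2 p \left(4 + p\right)$)
$Z{\left(-2 \right)} \left(13 + \left(3 + \sqrt{-5 + 5}\right)^{2}\right) = - 2 \left(9 + 2 \left(-2\right)\right) \left(13 + \left(3 + \sqrt{-5 + 5}\right)^{2}\right) = - 2 \left(9 - 4\right) \left(13 + \left(3 + \sqrt{0}\right)^{2}\right) = \left(-2\right) 5 \left(13 + \left(3 + 0\right)^{2}\right) = - 10 \left(13 + 3^{2}\right) = - 10 \left(13 + 9\right) = \left(-10\right) 22 = -220$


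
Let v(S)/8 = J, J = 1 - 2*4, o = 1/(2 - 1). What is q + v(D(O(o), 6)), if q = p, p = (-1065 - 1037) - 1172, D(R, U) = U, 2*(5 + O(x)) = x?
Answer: -3330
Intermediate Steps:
o = 1 (o = 1/1 = 1)
O(x) = -5 + x/2
J = -7 (J = 1 - 8 = -7)
v(S) = -56 (v(S) = 8*(-7) = -56)
p = -3274 (p = -2102 - 1172 = -3274)
q = -3274
q + v(D(O(o), 6)) = -3274 - 56 = -3330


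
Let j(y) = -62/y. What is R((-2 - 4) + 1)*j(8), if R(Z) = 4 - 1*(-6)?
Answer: -155/2 ≈ -77.500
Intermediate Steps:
R(Z) = 10 (R(Z) = 4 + 6 = 10)
R((-2 - 4) + 1)*j(8) = 10*(-62/8) = 10*(-62*⅛) = 10*(-31/4) = -155/2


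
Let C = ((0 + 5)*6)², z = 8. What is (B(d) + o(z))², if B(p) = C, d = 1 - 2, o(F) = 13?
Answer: 833569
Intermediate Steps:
d = -1
C = 900 (C = (5*6)² = 30² = 900)
B(p) = 900
(B(d) + o(z))² = (900 + 13)² = 913² = 833569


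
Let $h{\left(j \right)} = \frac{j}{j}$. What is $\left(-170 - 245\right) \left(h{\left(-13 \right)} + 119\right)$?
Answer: $-49800$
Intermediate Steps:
$h{\left(j \right)} = 1$
$\left(-170 - 245\right) \left(h{\left(-13 \right)} + 119\right) = \left(-170 - 245\right) \left(1 + 119\right) = \left(-415\right) 120 = -49800$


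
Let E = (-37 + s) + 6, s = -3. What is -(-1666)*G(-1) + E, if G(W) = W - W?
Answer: -34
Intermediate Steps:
G(W) = 0
E = -34 (E = (-37 - 3) + 6 = -40 + 6 = -34)
-(-1666)*G(-1) + E = -(-1666)*0 - 34 = -119*0 - 34 = 0 - 34 = -34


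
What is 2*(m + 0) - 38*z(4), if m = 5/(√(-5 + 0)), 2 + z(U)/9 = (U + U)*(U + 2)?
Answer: -15732 - 2*I*√5 ≈ -15732.0 - 4.4721*I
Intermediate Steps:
z(U) = -18 + 18*U*(2 + U) (z(U) = -18 + 9*((U + U)*(U + 2)) = -18 + 9*((2*U)*(2 + U)) = -18 + 9*(2*U*(2 + U)) = -18 + 18*U*(2 + U))
m = -I*√5 (m = 5/(√(-5)) = 5/((I*√5)) = 5*(-I*√5/5) = -I*√5 ≈ -2.2361*I)
2*(m + 0) - 38*z(4) = 2*(-I*√5 + 0) - 38*(-18 + 18*4² + 36*4) = 2*(-I*√5) - 38*(-18 + 18*16 + 144) = -2*I*√5 - 38*(-18 + 288 + 144) = -2*I*√5 - 38*414 = -2*I*√5 - 15732 = -15732 - 2*I*√5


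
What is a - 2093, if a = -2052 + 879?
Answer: -3266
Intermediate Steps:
a = -1173
a - 2093 = -1173 - 2093 = -3266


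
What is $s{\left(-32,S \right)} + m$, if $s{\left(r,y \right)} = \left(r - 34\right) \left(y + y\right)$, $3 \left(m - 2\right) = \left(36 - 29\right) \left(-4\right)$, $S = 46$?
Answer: $- \frac{18238}{3} \approx -6079.3$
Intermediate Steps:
$m = - \frac{22}{3}$ ($m = 2 + \frac{\left(36 - 29\right) \left(-4\right)}{3} = 2 + \frac{7 \left(-4\right)}{3} = 2 + \frac{1}{3} \left(-28\right) = 2 - \frac{28}{3} = - \frac{22}{3} \approx -7.3333$)
$s{\left(r,y \right)} = 2 y \left(-34 + r\right)$ ($s{\left(r,y \right)} = \left(-34 + r\right) 2 y = 2 y \left(-34 + r\right)$)
$s{\left(-32,S \right)} + m = 2 \cdot 46 \left(-34 - 32\right) - \frac{22}{3} = 2 \cdot 46 \left(-66\right) - \frac{22}{3} = -6072 - \frac{22}{3} = - \frac{18238}{3}$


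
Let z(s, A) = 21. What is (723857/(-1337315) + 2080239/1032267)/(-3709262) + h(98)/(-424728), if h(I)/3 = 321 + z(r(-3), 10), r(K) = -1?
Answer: -48652852645548565801/20137261380092087513660 ≈ -0.0024161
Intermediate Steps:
h(I) = 1026 (h(I) = 3*(321 + 21) = 3*342 = 1026)
(723857/(-1337315) + 2080239/1032267)/(-3709262) + h(98)/(-424728) = (723857/(-1337315) + 2080239/1032267)/(-3709262) + 1026/(-424728) = (723857*(-1/1337315) + 2080239*(1/1032267))*(-1/3709262) + 1026*(-1/424728) = (-723857/1337315 + 693413/344089)*(-1/3709262) - 57/23596 = (678240374822/460155381035)*(-1/3709262) - 57/23596 = -339120187411/853418434484323085 - 57/23596 = -48652852645548565801/20137261380092087513660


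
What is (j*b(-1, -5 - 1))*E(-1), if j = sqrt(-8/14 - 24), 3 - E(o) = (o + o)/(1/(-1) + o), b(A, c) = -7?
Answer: -4*I*sqrt(301) ≈ -69.397*I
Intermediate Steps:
E(o) = 3 - 2*o/(-1 + o) (E(o) = 3 - (o + o)/(1/(-1) + o) = 3 - 2*o/(-1 + o))
j = 2*I*sqrt(301)/7 (j = sqrt(-8*1/14 - 24) = sqrt(-4/7 - 24) = sqrt(-172/7) = 2*I*sqrt(301)/7 ≈ 4.957*I)
(j*b(-1, -5 - 1))*E(-1) = ((2*I*sqrt(301)/7)*(-7))*((-3 - 1)/(-1 - 1)) = (-2*I*sqrt(301))*(-4/(-2)) = (-2*I*sqrt(301))*(-1/2*(-4)) = -2*I*sqrt(301)*2 = -4*I*sqrt(301)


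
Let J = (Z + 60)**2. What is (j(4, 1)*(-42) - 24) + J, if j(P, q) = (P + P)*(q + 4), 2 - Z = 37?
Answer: -1079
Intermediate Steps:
Z = -35 (Z = 2 - 1*37 = 2 - 37 = -35)
J = 625 (J = (-35 + 60)**2 = 25**2 = 625)
j(P, q) = 2*P*(4 + q) (j(P, q) = (2*P)*(4 + q) = 2*P*(4 + q))
(j(4, 1)*(-42) - 24) + J = ((2*4*(4 + 1))*(-42) - 24) + 625 = ((2*4*5)*(-42) - 24) + 625 = (40*(-42) - 24) + 625 = (-1680 - 24) + 625 = -1704 + 625 = -1079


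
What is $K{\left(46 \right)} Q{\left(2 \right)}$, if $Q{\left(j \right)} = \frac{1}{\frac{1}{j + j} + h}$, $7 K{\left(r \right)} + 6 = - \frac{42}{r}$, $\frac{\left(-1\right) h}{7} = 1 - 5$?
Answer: $- \frac{636}{18193} \approx -0.034958$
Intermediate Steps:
$h = 28$ ($h = - 7 \left(1 - 5\right) = \left(-7\right) \left(-4\right) = 28$)
$K{\left(r \right)} = - \frac{6}{7} - \frac{6}{r}$ ($K{\left(r \right)} = - \frac{6}{7} + \frac{\left(-42\right) \frac{1}{r}}{7} = - \frac{6}{7} - \frac{6}{r}$)
$Q{\left(j \right)} = \frac{1}{28 + \frac{1}{2 j}}$ ($Q{\left(j \right)} = \frac{1}{\frac{1}{j + j} + 28} = \frac{1}{\frac{1}{2 j} + 28} = \frac{1}{28 + \frac{1}{2 j}}$)
$K{\left(46 \right)} Q{\left(2 \right)} = \left(- \frac{6}{7} - \frac{6}{46}\right) 2 \cdot 2 \frac{1}{1 + 56 \cdot 2} = \left(- \frac{6}{7} - \frac{3}{23}\right) 2 \cdot 2 \frac{1}{1 + 112} = \left(- \frac{6}{7} - \frac{3}{23}\right) 2 \cdot 2 \cdot \frac{1}{113} = - \frac{159 \cdot 2 \cdot 2 \cdot \frac{1}{113}}{161} = \left(- \frac{159}{161}\right) \frac{4}{113} = - \frac{636}{18193}$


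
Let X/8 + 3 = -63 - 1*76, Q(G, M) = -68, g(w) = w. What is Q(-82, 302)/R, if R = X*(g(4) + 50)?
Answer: 17/15336 ≈ 0.0011085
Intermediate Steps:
X = -1136 (X = -24 + 8*(-63 - 1*76) = -24 + 8*(-63 - 76) = -24 + 8*(-139) = -24 - 1112 = -1136)
R = -61344 (R = -1136*(4 + 50) = -1136*54 = -61344)
Q(-82, 302)/R = -68/(-61344) = -68*(-1/61344) = 17/15336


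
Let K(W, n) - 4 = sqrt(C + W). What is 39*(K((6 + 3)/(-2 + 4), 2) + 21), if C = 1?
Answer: 975 + 39*sqrt(22)/2 ≈ 1066.5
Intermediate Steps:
K(W, n) = 4 + sqrt(1 + W)
39*(K((6 + 3)/(-2 + 4), 2) + 21) = 39*((4 + sqrt(1 + (6 + 3)/(-2 + 4))) + 21) = 39*((4 + sqrt(1 + 9/2)) + 21) = 39*((4 + sqrt(11/2)) + 21) = 39*((4 + sqrt(22)/2) + 21) = 39*(25 + sqrt(22)/2) = 975 + 39*sqrt(22)/2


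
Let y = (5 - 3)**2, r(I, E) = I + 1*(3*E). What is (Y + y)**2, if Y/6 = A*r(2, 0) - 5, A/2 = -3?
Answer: 9604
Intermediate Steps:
A = -6 (A = 2*(-3) = -6)
r(I, E) = I + 3*E
Y = -102 (Y = 6*(-6*(2 + 3*0) - 5) = 6*(-6*(2 + 0) - 5) = 6*(-6*2 - 5) = 6*(-12 - 5) = 6*(-17) = -102)
y = 4 (y = 2**2 = 4)
(Y + y)**2 = (-102 + 4)**2 = (-98)**2 = 9604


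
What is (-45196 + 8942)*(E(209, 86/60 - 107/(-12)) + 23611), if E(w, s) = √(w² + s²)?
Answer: -855993194 - 18127*√17515249/10 ≈ -8.6358e+8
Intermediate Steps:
E(w, s) = √(s² + w²)
(-45196 + 8942)*(E(209, 86/60 - 107/(-12)) + 23611) = (-45196 + 8942)*(√((86/60 - 107/(-12))² + 209²) + 23611) = -36254*(√((86*(1/60) - 107*(-1/12))² + 43681) + 23611) = -36254*(√((43/30 + 107/12)² + 43681) + 23611) = -36254*(√((207/20)² + 43681) + 23611) = -36254*(√(42849/400 + 43681) + 23611) = -36254*(√(17515249/400) + 23611) = -36254*(√17515249/20 + 23611) = -36254*(23611 + √17515249/20) = -855993194 - 18127*√17515249/10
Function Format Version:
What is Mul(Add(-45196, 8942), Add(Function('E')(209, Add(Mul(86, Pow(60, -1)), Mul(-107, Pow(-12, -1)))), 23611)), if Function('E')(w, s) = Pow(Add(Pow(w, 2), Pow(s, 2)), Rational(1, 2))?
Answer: Add(-855993194, Mul(Rational(-18127, 10), Pow(17515249, Rational(1, 2)))) ≈ -8.6358e+8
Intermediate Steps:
Function('E')(w, s) = Pow(Add(Pow(s, 2), Pow(w, 2)), Rational(1, 2))
Mul(Add(-45196, 8942), Add(Function('E')(209, Add(Mul(86, Pow(60, -1)), Mul(-107, Pow(-12, -1)))), 23611)) = Mul(Add(-45196, 8942), Add(Pow(Add(Pow(Add(Mul(86, Pow(60, -1)), Mul(-107, Pow(-12, -1))), 2), Pow(209, 2)), Rational(1, 2)), 23611)) = Mul(-36254, Add(Pow(Add(Pow(Add(Mul(86, Rational(1, 60)), Mul(-107, Rational(-1, 12))), 2), 43681), Rational(1, 2)), 23611)) = Mul(-36254, Add(Pow(Add(Pow(Add(Rational(43, 30), Rational(107, 12)), 2), 43681), Rational(1, 2)), 23611)) = Mul(-36254, Add(Pow(Add(Pow(Rational(207, 20), 2), 43681), Rational(1, 2)), 23611)) = Mul(-36254, Add(Pow(Add(Rational(42849, 400), 43681), Rational(1, 2)), 23611)) = Mul(-36254, Add(Pow(Rational(17515249, 400), Rational(1, 2)), 23611)) = Mul(-36254, Add(Mul(Rational(1, 20), Pow(17515249, Rational(1, 2))), 23611)) = Mul(-36254, Add(23611, Mul(Rational(1, 20), Pow(17515249, Rational(1, 2))))) = Add(-855993194, Mul(Rational(-18127, 10), Pow(17515249, Rational(1, 2))))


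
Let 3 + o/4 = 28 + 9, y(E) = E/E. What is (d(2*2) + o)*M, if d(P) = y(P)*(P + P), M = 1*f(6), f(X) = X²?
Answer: 5184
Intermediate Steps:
y(E) = 1
o = 136 (o = -12 + 4*(28 + 9) = -12 + 4*37 = -12 + 148 = 136)
M = 36 (M = 1*6² = 1*36 = 36)
d(P) = 2*P (d(P) = 1*(P + P) = 1*(2*P) = 2*P)
(d(2*2) + o)*M = (2*(2*2) + 136)*36 = (2*4 + 136)*36 = (8 + 136)*36 = 144*36 = 5184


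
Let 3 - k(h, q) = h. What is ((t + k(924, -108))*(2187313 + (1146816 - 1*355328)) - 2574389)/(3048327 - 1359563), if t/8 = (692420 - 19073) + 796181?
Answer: 17508352878657/844382 ≈ 2.0735e+7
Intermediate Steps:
k(h, q) = 3 - h
t = 11756224 (t = 8*((692420 - 19073) + 796181) = 8*(673347 + 796181) = 8*1469528 = 11756224)
((t + k(924, -108))*(2187313 + (1146816 - 1*355328)) - 2574389)/(3048327 - 1359563) = ((11756224 + (3 - 1*924))*(2187313 + (1146816 - 1*355328)) - 2574389)/(3048327 - 1359563) = ((11756224 + (3 - 924))*(2187313 + (1146816 - 355328)) - 2574389)/1688764 = ((11756224 - 921)*(2187313 + 791488) - 2574389)*(1/1688764) = (11755303*2978801 - 2574389)*(1/1688764) = (35016708331703 - 2574389)*(1/1688764) = 35016705757314*(1/1688764) = 17508352878657/844382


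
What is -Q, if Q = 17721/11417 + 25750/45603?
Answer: -1102118513/520649451 ≈ -2.1168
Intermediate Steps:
Q = 1102118513/520649451 (Q = 17721*(1/11417) + 25750*(1/45603) = 17721/11417 + 25750/45603 = 1102118513/520649451 ≈ 2.1168)
-Q = -1*1102118513/520649451 = -1102118513/520649451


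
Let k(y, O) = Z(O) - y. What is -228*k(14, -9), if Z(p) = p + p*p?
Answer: -13224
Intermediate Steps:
Z(p) = p + p²
k(y, O) = -y + O*(1 + O) (k(y, O) = O*(1 + O) - y = -y + O*(1 + O))
-228*k(14, -9) = -228*(-1*14 - 9*(1 - 9)) = -228*(-14 - 9*(-8)) = -228*(-14 + 72) = -228*58 = -13224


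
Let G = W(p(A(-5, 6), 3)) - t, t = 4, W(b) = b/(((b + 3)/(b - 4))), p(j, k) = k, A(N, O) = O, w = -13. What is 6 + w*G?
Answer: 129/2 ≈ 64.500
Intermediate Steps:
W(b) = b*(-4 + b)/(3 + b) (W(b) = b/(((3 + b)/(-4 + b))) = b*((-4 + b)/(3 + b)) = b*(-4 + b)/(3 + b))
G = -9/2 (G = 3*(-4 + 3)/(3 + 3) - 1*4 = 3*(-1)/6 - 4 = 3*(⅙)*(-1) - 4 = -½ - 4 = -9/2 ≈ -4.5000)
6 + w*G = 6 - 13*(-9/2) = 6 + 117/2 = 129/2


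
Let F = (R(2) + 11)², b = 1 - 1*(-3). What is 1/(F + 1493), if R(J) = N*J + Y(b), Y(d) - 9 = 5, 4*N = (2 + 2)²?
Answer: 1/2582 ≈ 0.00038730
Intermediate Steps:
b = 4 (b = 1 + 3 = 4)
N = 4 (N = (2 + 2)²/4 = (¼)*4² = (¼)*16 = 4)
Y(d) = 14 (Y(d) = 9 + 5 = 14)
R(J) = 14 + 4*J (R(J) = 4*J + 14 = 14 + 4*J)
F = 1089 (F = ((14 + 4*2) + 11)² = ((14 + 8) + 11)² = (22 + 11)² = 33² = 1089)
1/(F + 1493) = 1/(1089 + 1493) = 1/2582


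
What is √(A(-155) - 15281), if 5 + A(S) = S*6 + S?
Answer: 3*I*√1819 ≈ 127.95*I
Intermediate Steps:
A(S) = -5 + 7*S (A(S) = -5 + (S*6 + S) = -5 + (6*S + S) = -5 + 7*S)
√(A(-155) - 15281) = √((-5 + 7*(-155)) - 15281) = √((-5 - 1085) - 15281) = √(-1090 - 15281) = √(-16371) = 3*I*√1819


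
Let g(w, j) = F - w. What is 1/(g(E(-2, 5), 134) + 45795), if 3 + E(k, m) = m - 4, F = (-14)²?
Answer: 1/45993 ≈ 2.1742e-5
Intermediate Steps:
F = 196
E(k, m) = -7 + m (E(k, m) = -3 + (m - 4) = -3 + (-4 + m) = -7 + m)
g(w, j) = 196 - w
1/(g(E(-2, 5), 134) + 45795) = 1/((196 - (-7 + 5)) + 45795) = 1/((196 - 1*(-2)) + 45795) = 1/((196 + 2) + 45795) = 1/(198 + 45795) = 1/45993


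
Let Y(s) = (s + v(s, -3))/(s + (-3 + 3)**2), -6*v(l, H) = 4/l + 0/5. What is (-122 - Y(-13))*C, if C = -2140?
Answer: 133448260/507 ≈ 2.6321e+5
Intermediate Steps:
v(l, H) = -2/(3*l) (v(l, H) = -(4/l + 0/5)/6 = -(4/l + 0*(1/5))/6 = -(4/l + 0)/6 = -2/(3*l))
Y(s) = (s - 2/(3*s))/s (Y(s) = (s - 2/(3*s))/(s + (-3 + 3)**2) = (s - 2/(3*s))/(s + 0**2) = (s - 2/(3*s))/(s + 0) = (s - 2/(3*s))/s)
(-122 - Y(-13))*C = (-122 - (1 - 2/3/(-13)**2))*(-2140) = (-122 - (1 - 2/3*1/169))*(-2140) = (-122 - (1 - 2/507))*(-2140) = (-122 - 1*505/507)*(-2140) = (-122 - 505/507)*(-2140) = -62359/507*(-2140) = 133448260/507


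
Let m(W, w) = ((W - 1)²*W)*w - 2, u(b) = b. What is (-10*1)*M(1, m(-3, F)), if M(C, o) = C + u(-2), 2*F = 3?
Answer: 10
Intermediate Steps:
F = 3/2 (F = (½)*3 = 3/2 ≈ 1.5000)
m(W, w) = -2 + W*w*(-1 + W)² (m(W, w) = ((-1 + W)²*W)*w - 2 = (W*(-1 + W)²)*w - 2 = W*w*(-1 + W)² - 2 = -2 + W*w*(-1 + W)²)
M(C, o) = -2 + C (M(C, o) = C - 2 = -2 + C)
(-10*1)*M(1, m(-3, F)) = (-10*1)*(-2 + 1) = -10*(-1) = 10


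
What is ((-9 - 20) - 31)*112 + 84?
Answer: -6636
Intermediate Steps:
((-9 - 20) - 31)*112 + 84 = (-29 - 31)*112 + 84 = -60*112 + 84 = -6720 + 84 = -6636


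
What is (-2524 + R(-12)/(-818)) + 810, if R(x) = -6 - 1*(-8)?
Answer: -701027/409 ≈ -1714.0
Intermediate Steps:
R(x) = 2 (R(x) = -6 + 8 = 2)
(-2524 + R(-12)/(-818)) + 810 = (-2524 + 2/(-818)) + 810 = (-2524 + 2*(-1/818)) + 810 = (-2524 - 1/409) + 810 = -1032317/409 + 810 = -701027/409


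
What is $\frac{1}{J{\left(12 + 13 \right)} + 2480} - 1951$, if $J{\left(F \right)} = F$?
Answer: $- \frac{4887254}{2505} \approx -1951.0$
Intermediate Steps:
$\frac{1}{J{\left(12 + 13 \right)} + 2480} - 1951 = \frac{1}{\left(12 + 13\right) + 2480} - 1951 = \frac{1}{25 + 2480} - 1951 = \frac{1}{2505} - 1951 = - \frac{4887254}{2505}$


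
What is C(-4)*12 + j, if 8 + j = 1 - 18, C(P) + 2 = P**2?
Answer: 143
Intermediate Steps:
C(P) = -2 + P**2
j = -25 (j = -8 + (1 - 18) = -8 - 17 = -25)
C(-4)*12 + j = (-2 + (-4)**2)*12 - 25 = (-2 + 16)*12 - 25 = 14*12 - 25 = 168 - 25 = 143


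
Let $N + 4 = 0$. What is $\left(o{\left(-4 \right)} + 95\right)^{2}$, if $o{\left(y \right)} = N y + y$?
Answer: $11449$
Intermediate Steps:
$N = -4$ ($N = -4 + 0 = -4$)
$o{\left(y \right)} = - 3 y$ ($o{\left(y \right)} = - 4 y + y = - 3 y$)
$\left(o{\left(-4 \right)} + 95\right)^{2} = \left(\left(-3\right) \left(-4\right) + 95\right)^{2} = \left(12 + 95\right)^{2} = 107^{2} = 11449$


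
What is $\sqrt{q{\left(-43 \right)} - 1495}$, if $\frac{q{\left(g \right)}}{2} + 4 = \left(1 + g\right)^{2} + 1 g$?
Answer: $\sqrt{1939} \approx 44.034$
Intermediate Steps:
$q{\left(g \right)} = -8 + 2 g + 2 \left(1 + g\right)^{2}$ ($q{\left(g \right)} = -8 + 2 \left(\left(1 + g\right)^{2} + 1 g\right) = -8 + 2 \left(\left(1 + g\right)^{2} + g\right) = -8 + 2 \left(g + \left(1 + g\right)^{2}\right) = -8 + \left(2 g + 2 \left(1 + g\right)^{2}\right) = -8 + 2 g + 2 \left(1 + g\right)^{2}$)
$\sqrt{q{\left(-43 \right)} - 1495} = \sqrt{\left(-8 + 2 \left(-43\right) + 2 \left(1 - 43\right)^{2}\right) - 1495} = \sqrt{\left(-8 - 86 + 2 \left(-42\right)^{2}\right) - 1495} = \sqrt{\left(-8 - 86 + 2 \cdot 1764\right) - 1495} = \sqrt{\left(-8 - 86 + 3528\right) - 1495} = \sqrt{3434 - 1495} = \sqrt{1939}$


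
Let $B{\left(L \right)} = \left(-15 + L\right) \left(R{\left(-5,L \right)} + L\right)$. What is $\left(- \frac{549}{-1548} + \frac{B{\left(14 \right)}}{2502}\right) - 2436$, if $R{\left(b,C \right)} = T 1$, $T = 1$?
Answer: $- \frac{174694657}{71724} \approx -2435.7$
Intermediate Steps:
$R{\left(b,C \right)} = 1$ ($R{\left(b,C \right)} = 1 \cdot 1 = 1$)
$B{\left(L \right)} = \left(1 + L\right) \left(-15 + L\right)$ ($B{\left(L \right)} = \left(-15 + L\right) \left(1 + L\right) = \left(1 + L\right) \left(-15 + L\right)$)
$\left(- \frac{549}{-1548} + \frac{B{\left(14 \right)}}{2502}\right) - 2436 = \left(- \frac{549}{-1548} + \frac{-15 + 14^{2} - 196}{2502}\right) - 2436 = \left(\left(-549\right) \left(- \frac{1}{1548}\right) + \left(-15 + 196 - 196\right) \frac{1}{2502}\right) - 2436 = \left(\frac{61}{172} - \frac{5}{834}\right) - 2436 = \frac{25007}{71724} - 2436 = - \frac{174694657}{71724}$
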